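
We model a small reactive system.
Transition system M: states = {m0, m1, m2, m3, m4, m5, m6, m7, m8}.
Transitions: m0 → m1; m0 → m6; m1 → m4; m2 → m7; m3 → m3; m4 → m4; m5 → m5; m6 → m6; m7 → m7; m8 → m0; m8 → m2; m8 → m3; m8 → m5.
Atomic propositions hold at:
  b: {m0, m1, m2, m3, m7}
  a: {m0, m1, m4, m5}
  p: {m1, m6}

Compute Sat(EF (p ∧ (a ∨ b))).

{m0, m1, m8}

Sat(a ∨ b) = {m0, m1, m2, m3, m4, m5, m7}
Sat(p ∧ (a ∨ b)) = {m1}
EF (p ∧ (a ∨ b)): least fixpoint, start Z0 = {m1}, add states with some successor in Z. Z1 = {m0, m1}; Z2 = {m0, m1, m8}; fixed.
Sat(EF (p ∧ (a ∨ b))) = {m0, m1, m8}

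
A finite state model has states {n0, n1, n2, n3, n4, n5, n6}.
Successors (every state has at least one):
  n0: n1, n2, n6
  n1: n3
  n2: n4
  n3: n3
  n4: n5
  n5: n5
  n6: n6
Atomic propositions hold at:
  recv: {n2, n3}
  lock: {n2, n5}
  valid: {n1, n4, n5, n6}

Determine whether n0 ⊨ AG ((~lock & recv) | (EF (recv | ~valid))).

No

Sat(~lock) = {n0, n1, n3, n4, n6}
Sat(~lock & recv) = {n3}
Sat(~valid) = {n0, n2, n3}
Sat(recv | ~valid) = {n0, n2, n3}
EF (recv | ~valid): least fixpoint, start Z0 = {n0, n2, n3}, add states with some successor in Z. Z1 = {n0, n1, n2, n3}; fixed.
Sat(EF (recv | ~valid)) = {n0, n1, n2, n3}
Sat((~lock & recv) | (EF (recv | ~valid))) = {n0, n1, n2, n3}
AG ((~lock & recv) | (EF (recv | ~valid))): greatest fixpoint, start Z0 = {n0, n1, n2, n3}, keep only states in Sat with every successor in Z. Z1 = {n1, n3}; fixed.
Sat(AG ((~lock & recv) | (EF (recv | ~valid)))) = {n1, n3}
n0 ∉ Sat(AG ((~lock & recv) | (EF (recv | ~valid)))) = {n1, n3}, so the formula does not hold at n0.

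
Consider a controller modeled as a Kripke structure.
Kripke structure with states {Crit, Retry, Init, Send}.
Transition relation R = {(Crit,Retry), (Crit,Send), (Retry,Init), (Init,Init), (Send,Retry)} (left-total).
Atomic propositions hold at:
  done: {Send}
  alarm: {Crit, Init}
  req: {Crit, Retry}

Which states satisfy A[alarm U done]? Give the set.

{Send}

A[alarm U done]: least fixpoint, start Z0 = Sat(done) = {Send}, add states in Sat(alarm) with every successor in Z. Already a fixed point.
Sat(A[alarm U done]) = {Send}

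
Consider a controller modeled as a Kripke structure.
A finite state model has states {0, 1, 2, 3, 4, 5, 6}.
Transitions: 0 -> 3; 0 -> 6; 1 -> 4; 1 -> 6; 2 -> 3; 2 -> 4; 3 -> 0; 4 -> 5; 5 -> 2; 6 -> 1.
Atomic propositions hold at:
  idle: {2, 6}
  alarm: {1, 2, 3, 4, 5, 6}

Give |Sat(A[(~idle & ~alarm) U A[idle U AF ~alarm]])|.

2

Sat(~idle) = {0, 1, 3, 4, 5}
Sat(~alarm) = {0}
Sat(~idle & ~alarm) = {0}
AF ~alarm: least fixpoint, start Z0 = {0}, add states with every successor in Z. Z1 = {0, 3}; fixed.
Sat(AF ~alarm) = {0, 3}
A[idle U AF ~alarm]: least fixpoint, start Z0 = Sat(AF ~alarm) = {0, 3}, add states in Sat(idle) with every successor in Z. Already a fixed point.
Sat(A[idle U AF ~alarm]) = {0, 3}
A[(~idle & ~alarm) U A[idle U AF ~alarm]]: least fixpoint, start Z0 = Sat(A[idle U AF ~alarm]) = {0, 3}, add states in Sat(~idle & ~alarm) with every successor in Z. Already a fixed point.
Sat(A[(~idle & ~alarm) U A[idle U AF ~alarm]]) = {0, 3}
|Sat(A[(~idle & ~alarm) U A[idle U AF ~alarm]])| = |{0, 3}| = 2.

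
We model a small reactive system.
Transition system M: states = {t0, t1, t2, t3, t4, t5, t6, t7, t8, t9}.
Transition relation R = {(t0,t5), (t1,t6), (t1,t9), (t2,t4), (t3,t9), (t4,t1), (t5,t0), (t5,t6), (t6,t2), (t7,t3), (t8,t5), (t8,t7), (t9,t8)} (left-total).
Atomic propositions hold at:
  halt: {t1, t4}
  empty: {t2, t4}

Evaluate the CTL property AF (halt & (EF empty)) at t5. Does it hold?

No

EF empty: least fixpoint, start Z0 = {t2, t4}, add states with some successor in Z. Z1 = {t2, t4, t6}; Z2 = {t1, t2, t4, t5, t6}; Z3 = {t0, t1, t2, t4, t5, t6, t8}; Z4 = {t0, t1, t2, t4, t5, t6, t8, t9}; Z5 = {t0, t1, t2, t3, t4, t5, t6, t8, t9}; Z6 = {t0, t1, t2, t3, t4, t5, t6, t7, t8, t9}; fixed.
Sat(EF empty) = {t0, t1, t2, t3, t4, t5, t6, t7, t8, t9}
Sat(halt & (EF empty)) = {t1, t4}
AF (halt & (EF empty)): least fixpoint, start Z0 = {t1, t4}, add states with every successor in Z. Z1 = {t1, t2, t4}; Z2 = {t1, t2, t4, t6}; fixed.
Sat(AF (halt & (EF empty))) = {t1, t2, t4, t6}
t5 ∉ Sat(AF (halt & (EF empty))) = {t1, t2, t4, t6}, so the formula does not hold at t5.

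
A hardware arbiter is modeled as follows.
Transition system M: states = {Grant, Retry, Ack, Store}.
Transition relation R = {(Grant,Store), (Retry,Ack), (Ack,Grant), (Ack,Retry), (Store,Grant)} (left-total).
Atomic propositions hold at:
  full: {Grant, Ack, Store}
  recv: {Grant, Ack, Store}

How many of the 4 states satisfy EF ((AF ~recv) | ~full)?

2

Sat(~recv) = {Retry}
AF ~recv: least fixpoint, start Z0 = {Retry}, add states with every successor in Z. Already a fixed point.
Sat(AF ~recv) = {Retry}
Sat(~full) = {Retry}
Sat((AF ~recv) | ~full) = {Retry}
EF ((AF ~recv) | ~full): least fixpoint, start Z0 = {Retry}, add states with some successor in Z. Z1 = {Retry, Ack}; fixed.
Sat(EF ((AF ~recv) | ~full)) = {Retry, Ack}
|Sat(EF ((AF ~recv) | ~full))| = |{Retry, Ack}| = 2.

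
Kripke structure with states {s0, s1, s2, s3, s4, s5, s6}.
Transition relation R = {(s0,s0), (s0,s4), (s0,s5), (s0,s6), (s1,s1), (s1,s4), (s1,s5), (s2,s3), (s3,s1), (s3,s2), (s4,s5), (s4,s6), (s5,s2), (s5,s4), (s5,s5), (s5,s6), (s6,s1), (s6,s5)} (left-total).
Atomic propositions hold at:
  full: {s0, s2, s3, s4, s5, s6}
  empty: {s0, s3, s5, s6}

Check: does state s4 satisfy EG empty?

No

EG empty: greatest fixpoint, start Z0 = {s0, s3, s5, s6}, keep only states in Sat with some successor in Z. Z1 = {s0, s5, s6}; fixed.
Sat(EG empty) = {s0, s5, s6}
s4 ∉ Sat(EG empty) = {s0, s5, s6}, so the formula does not hold at s4.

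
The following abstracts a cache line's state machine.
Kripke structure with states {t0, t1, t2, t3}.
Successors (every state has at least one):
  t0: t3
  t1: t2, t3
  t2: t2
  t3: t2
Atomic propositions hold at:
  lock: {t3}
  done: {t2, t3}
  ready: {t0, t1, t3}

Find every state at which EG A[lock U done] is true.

{t2, t3}

A[lock U done]: least fixpoint, start Z0 = Sat(done) = {t2, t3}, add states in Sat(lock) with every successor in Z. Already a fixed point.
Sat(A[lock U done]) = {t2, t3}
EG A[lock U done]: greatest fixpoint, start Z0 = {t2, t3}, keep only states in Sat with some successor in Z. Already a fixed point.
Sat(EG A[lock U done]) = {t2, t3}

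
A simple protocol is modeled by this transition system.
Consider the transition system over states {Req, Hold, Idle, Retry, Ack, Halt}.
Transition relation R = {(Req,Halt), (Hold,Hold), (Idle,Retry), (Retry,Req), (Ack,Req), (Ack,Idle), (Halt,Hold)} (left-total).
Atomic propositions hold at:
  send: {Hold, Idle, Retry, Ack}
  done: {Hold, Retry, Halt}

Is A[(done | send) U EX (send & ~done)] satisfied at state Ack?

Sat(done | send) = {Hold, Idle, Retry, Ack, Halt}
Sat(~done) = {Req, Idle, Ack}
Sat(send & ~done) = {Idle, Ack}
Sat(EX (send & ~done)) = {s : some successor in {Idle, Ack}} = {Ack}
A[(done | send) U EX (send & ~done)]: least fixpoint, start Z0 = Sat(EX (send & ~done)) = {Ack}, add states in Sat(done | send) with every successor in Z. Already a fixed point.
Sat(A[(done | send) U EX (send & ~done)]) = {Ack}
Ack ∈ Sat(A[(done | send) U EX (send & ~done)]) = {Ack}, so the formula holds at Ack.

Yes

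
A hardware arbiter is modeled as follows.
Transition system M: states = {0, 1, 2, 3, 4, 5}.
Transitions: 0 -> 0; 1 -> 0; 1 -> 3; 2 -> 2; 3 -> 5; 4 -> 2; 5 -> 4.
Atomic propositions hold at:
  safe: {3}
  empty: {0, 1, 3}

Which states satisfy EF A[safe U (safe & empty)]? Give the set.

{1, 3}

Sat(safe & empty) = {3}
A[safe U (safe & empty)]: least fixpoint, start Z0 = Sat((safe & empty)) = {3}, add states in Sat(safe) with every successor in Z. Already a fixed point.
Sat(A[safe U (safe & empty)]) = {3}
EF A[safe U (safe & empty)]: least fixpoint, start Z0 = {3}, add states with some successor in Z. Z1 = {1, 3}; fixed.
Sat(EF A[safe U (safe & empty)]) = {1, 3}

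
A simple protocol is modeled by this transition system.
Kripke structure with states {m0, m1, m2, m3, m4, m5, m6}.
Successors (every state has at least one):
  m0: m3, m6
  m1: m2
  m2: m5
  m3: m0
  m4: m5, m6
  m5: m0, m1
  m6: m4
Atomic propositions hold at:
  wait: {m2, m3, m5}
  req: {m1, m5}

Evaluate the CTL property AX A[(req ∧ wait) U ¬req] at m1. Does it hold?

Sat(req ∧ wait) = {m5}
Sat(¬req) = {m0, m2, m3, m4, m6}
A[(req ∧ wait) U ¬req]: least fixpoint, start Z0 = Sat(¬req) = {m0, m2, m3, m4, m6}, add states in Sat(req ∧ wait) with every successor in Z. Already a fixed point.
Sat(A[(req ∧ wait) U ¬req]) = {m0, m2, m3, m4, m6}
Sat(AX A[(req ∧ wait) U ¬req]) = {s : every successor in {m0, m2, m3, m4, m6}} = {m0, m1, m3, m6}
m1 ∈ Sat(AX A[(req ∧ wait) U ¬req]) = {m0, m1, m3, m6}, so the formula holds at m1.

Yes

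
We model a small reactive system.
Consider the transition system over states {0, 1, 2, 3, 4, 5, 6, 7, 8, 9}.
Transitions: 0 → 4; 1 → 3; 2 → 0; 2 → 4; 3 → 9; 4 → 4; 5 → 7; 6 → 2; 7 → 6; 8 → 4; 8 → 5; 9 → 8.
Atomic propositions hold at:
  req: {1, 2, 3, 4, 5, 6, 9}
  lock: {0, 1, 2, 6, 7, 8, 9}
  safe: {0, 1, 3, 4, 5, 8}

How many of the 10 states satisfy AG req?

AG req: greatest fixpoint, start Z0 = {1, 2, 3, 4, 5, 6, 9}, keep only states in Sat with every successor in Z. Z1 = {1, 3, 4, 6}; Z2 = {1, 4}; Z3 = {4}; fixed.
Sat(AG req) = {4}
|Sat(AG req)| = |{4}| = 1.

1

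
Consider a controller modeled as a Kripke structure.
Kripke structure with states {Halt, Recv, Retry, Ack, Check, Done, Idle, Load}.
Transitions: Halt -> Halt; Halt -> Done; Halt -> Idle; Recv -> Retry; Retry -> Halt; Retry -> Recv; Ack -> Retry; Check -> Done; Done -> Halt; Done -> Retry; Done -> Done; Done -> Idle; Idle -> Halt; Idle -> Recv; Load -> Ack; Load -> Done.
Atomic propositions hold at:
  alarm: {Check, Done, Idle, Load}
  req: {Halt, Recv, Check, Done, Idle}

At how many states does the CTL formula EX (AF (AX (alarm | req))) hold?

Sat(alarm | req) = {Halt, Recv, Check, Done, Idle, Load}
Sat(AX (alarm | req)) = {s : every successor in {Halt, Recv, Check, Done, Idle, Load}} = {Halt, Retry, Check, Idle}
AF (AX (alarm | req)): least fixpoint, start Z0 = {Halt, Retry, Check, Idle}, add states with every successor in Z. Z1 = {Halt, Recv, Retry, Ack, Check, Idle}; fixed.
Sat(AF (AX (alarm | req))) = {Halt, Recv, Retry, Ack, Check, Idle}
Sat(EX (AF (AX (alarm | req)))) = {s : some successor in {Halt, Recv, Retry, Ack, Check, Idle}} = {Halt, Recv, Retry, Ack, Done, Idle, Load}
|Sat(EX (AF (AX (alarm | req))))| = |{Halt, Recv, Retry, Ack, Done, Idle, Load}| = 7.

7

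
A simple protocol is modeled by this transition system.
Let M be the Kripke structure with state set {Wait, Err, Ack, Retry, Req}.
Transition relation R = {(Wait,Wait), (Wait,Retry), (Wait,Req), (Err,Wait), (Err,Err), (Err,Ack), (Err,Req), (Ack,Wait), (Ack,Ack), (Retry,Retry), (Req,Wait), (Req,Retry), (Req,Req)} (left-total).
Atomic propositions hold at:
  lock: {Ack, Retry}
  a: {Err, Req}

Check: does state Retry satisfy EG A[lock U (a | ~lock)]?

Sat(~lock) = {Wait, Err, Req}
Sat(a | ~lock) = {Wait, Err, Req}
A[lock U (a | ~lock)]: least fixpoint, start Z0 = Sat((a | ~lock)) = {Wait, Err, Req}, add states in Sat(lock) with every successor in Z. Already a fixed point.
Sat(A[lock U (a | ~lock)]) = {Wait, Err, Req}
EG A[lock U (a | ~lock)]: greatest fixpoint, start Z0 = {Wait, Err, Req}, keep only states in Sat with some successor in Z. Already a fixed point.
Sat(EG A[lock U (a | ~lock)]) = {Wait, Err, Req}
Retry ∉ Sat(EG A[lock U (a | ~lock)]) = {Wait, Err, Req}, so the formula does not hold at Retry.

No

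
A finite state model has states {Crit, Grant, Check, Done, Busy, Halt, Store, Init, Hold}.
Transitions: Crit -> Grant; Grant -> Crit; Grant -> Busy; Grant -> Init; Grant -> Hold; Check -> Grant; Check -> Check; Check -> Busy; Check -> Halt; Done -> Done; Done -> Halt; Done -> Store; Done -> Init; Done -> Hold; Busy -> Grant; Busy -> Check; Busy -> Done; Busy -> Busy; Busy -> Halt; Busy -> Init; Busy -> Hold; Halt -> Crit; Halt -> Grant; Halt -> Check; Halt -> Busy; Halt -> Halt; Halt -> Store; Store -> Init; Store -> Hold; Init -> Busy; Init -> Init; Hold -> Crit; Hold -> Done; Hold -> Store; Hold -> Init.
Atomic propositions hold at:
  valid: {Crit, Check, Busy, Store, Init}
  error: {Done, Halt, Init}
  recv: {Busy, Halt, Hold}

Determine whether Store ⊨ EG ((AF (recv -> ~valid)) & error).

No

Sat(~valid) = {Grant, Done, Halt, Hold}
Sat(recv -> ~valid) = {Crit, Grant, Check, Done, Halt, Store, Init, Hold}
AF (recv -> ~valid): least fixpoint, start Z0 = {Crit, Grant, Check, Done, Halt, Store, Init, Hold}, add states with every successor in Z. Already a fixed point.
Sat(AF (recv -> ~valid)) = {Crit, Grant, Check, Done, Halt, Store, Init, Hold}
Sat((AF (recv -> ~valid)) & error) = {Done, Halt, Init}
EG ((AF (recv -> ~valid)) & error): greatest fixpoint, start Z0 = {Done, Halt, Init}, keep only states in Sat with some successor in Z. Already a fixed point.
Sat(EG ((AF (recv -> ~valid)) & error)) = {Done, Halt, Init}
Store ∉ Sat(EG ((AF (recv -> ~valid)) & error)) = {Done, Halt, Init}, so the formula does not hold at Store.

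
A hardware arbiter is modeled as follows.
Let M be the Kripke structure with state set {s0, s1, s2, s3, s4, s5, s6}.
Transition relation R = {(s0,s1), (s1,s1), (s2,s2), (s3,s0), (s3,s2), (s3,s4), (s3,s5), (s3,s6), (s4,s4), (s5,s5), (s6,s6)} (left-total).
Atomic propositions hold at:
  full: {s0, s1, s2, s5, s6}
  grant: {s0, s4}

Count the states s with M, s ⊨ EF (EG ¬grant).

6

Sat(¬grant) = {s1, s2, s3, s5, s6}
EG ¬grant: greatest fixpoint, start Z0 = {s1, s2, s3, s5, s6}, keep only states in Sat with some successor in Z. Already a fixed point.
Sat(EG ¬grant) = {s1, s2, s3, s5, s6}
EF (EG ¬grant): least fixpoint, start Z0 = {s1, s2, s3, s5, s6}, add states with some successor in Z. Z1 = {s0, s1, s2, s3, s5, s6}; fixed.
Sat(EF (EG ¬grant)) = {s0, s1, s2, s3, s5, s6}
|Sat(EF (EG ¬grant))| = |{s0, s1, s2, s3, s5, s6}| = 6.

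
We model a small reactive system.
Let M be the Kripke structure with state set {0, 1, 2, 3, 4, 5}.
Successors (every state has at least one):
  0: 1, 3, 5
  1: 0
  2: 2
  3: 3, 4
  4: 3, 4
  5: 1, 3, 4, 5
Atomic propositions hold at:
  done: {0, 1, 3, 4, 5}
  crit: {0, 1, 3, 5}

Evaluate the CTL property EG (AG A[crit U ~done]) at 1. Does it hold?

No

Sat(~done) = {2}
A[crit U ~done]: least fixpoint, start Z0 = Sat(~done) = {2}, add states in Sat(crit) with every successor in Z. Already a fixed point.
Sat(A[crit U ~done]) = {2}
AG A[crit U ~done]: greatest fixpoint, start Z0 = {2}, keep only states in Sat with every successor in Z. Already a fixed point.
Sat(AG A[crit U ~done]) = {2}
EG (AG A[crit U ~done]): greatest fixpoint, start Z0 = {2}, keep only states in Sat with some successor in Z. Already a fixed point.
Sat(EG (AG A[crit U ~done])) = {2}
1 ∉ Sat(EG (AG A[crit U ~done])) = {2}, so the formula does not hold at 1.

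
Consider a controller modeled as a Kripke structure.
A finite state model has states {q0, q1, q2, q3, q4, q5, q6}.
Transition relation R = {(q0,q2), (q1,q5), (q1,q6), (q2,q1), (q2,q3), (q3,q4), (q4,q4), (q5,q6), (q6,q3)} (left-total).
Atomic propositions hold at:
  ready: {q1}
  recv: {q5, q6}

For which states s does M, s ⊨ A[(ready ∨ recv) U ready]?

{q1}

Sat(ready ∨ recv) = {q1, q5, q6}
A[(ready ∨ recv) U ready]: least fixpoint, start Z0 = Sat(ready) = {q1}, add states in Sat(ready ∨ recv) with every successor in Z. Already a fixed point.
Sat(A[(ready ∨ recv) U ready]) = {q1}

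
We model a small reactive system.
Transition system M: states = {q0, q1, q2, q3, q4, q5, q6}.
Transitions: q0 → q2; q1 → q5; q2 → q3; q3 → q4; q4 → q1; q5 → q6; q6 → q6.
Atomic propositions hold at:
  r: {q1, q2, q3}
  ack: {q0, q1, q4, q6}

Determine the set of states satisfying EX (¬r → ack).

{q0, q2, q3, q4, q5, q6}

Sat(¬r) = {q0, q4, q5, q6}
Sat(¬r → ack) = {q0, q1, q2, q3, q4, q6}
Sat(EX (¬r → ack)) = {s : some successor in {q0, q1, q2, q3, q4, q6}} = {q0, q2, q3, q4, q5, q6}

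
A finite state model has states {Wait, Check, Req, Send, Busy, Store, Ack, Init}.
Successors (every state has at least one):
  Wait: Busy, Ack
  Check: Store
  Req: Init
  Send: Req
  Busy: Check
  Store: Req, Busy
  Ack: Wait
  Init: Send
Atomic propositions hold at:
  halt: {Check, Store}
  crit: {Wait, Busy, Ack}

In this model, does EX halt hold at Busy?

Yes

Sat(EX halt) = {s : some successor in {Check, Store}} = {Check, Busy}
Busy ∈ Sat(EX halt) = {Check, Busy}, so the formula holds at Busy.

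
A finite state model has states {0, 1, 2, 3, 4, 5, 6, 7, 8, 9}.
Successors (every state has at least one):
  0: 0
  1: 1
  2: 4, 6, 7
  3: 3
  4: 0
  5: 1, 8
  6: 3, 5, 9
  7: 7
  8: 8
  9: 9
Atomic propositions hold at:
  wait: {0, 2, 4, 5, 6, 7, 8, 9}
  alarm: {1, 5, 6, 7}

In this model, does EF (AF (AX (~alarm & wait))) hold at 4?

Yes

Sat(~alarm) = {0, 2, 3, 4, 8, 9}
Sat(~alarm & wait) = {0, 2, 4, 8, 9}
Sat(AX (~alarm & wait)) = {s : every successor in {0, 2, 4, 8, 9}} = {0, 4, 8, 9}
AF (AX (~alarm & wait)): least fixpoint, start Z0 = {0, 4, 8, 9}, add states with every successor in Z. Already a fixed point.
Sat(AF (AX (~alarm & wait))) = {0, 4, 8, 9}
EF (AF (AX (~alarm & wait))): least fixpoint, start Z0 = {0, 4, 8, 9}, add states with some successor in Z. Z1 = {0, 2, 4, 5, 6, 8, 9}; fixed.
Sat(EF (AF (AX (~alarm & wait)))) = {0, 2, 4, 5, 6, 8, 9}
4 ∈ Sat(EF (AF (AX (~alarm & wait)))) = {0, 2, 4, 5, 6, 8, 9}, so the formula holds at 4.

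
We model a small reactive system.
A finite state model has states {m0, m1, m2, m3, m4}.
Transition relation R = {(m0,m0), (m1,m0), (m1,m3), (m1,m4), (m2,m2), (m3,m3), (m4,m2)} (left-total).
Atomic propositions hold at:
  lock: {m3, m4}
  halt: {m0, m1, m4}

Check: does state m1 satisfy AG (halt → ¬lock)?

Sat(¬lock) = {m0, m1, m2}
Sat(halt → ¬lock) = {m0, m1, m2, m3}
AG (halt → ¬lock): greatest fixpoint, start Z0 = {m0, m1, m2, m3}, keep only states in Sat with every successor in Z. Z1 = {m0, m2, m3}; fixed.
Sat(AG (halt → ¬lock)) = {m0, m2, m3}
m1 ∉ Sat(AG (halt → ¬lock)) = {m0, m2, m3}, so the formula does not hold at m1.

No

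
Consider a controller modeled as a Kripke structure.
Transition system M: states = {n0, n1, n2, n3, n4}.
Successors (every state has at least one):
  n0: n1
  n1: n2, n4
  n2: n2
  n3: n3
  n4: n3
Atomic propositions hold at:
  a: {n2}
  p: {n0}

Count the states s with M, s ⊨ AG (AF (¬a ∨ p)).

2

Sat(¬a) = {n0, n1, n3, n4}
Sat(¬a ∨ p) = {n0, n1, n3, n4}
AF (¬a ∨ p): least fixpoint, start Z0 = {n0, n1, n3, n4}, add states with every successor in Z. Already a fixed point.
Sat(AF (¬a ∨ p)) = {n0, n1, n3, n4}
AG (AF (¬a ∨ p)): greatest fixpoint, start Z0 = {n0, n1, n3, n4}, keep only states in Sat with every successor in Z. Z1 = {n0, n3, n4}; Z2 = {n3, n4}; fixed.
Sat(AG (AF (¬a ∨ p))) = {n3, n4}
|Sat(AG (AF (¬a ∨ p)))| = |{n3, n4}| = 2.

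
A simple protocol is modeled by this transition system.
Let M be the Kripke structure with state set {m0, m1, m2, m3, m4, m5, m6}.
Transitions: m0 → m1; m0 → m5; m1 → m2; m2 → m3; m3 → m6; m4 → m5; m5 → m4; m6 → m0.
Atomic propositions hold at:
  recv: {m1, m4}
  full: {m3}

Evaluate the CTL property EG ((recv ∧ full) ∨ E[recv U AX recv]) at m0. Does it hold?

Sat(recv ∧ full) = ∅
Sat(AX recv) = {s : every successor in {m1, m4}} = {m5}
E[recv U AX recv]: least fixpoint, start Z0 = Sat(AX recv) = {m5}, add states in Sat(recv) with some successor in Z. Z1 = {m4, m5}; fixed.
Sat(E[recv U AX recv]) = {m4, m5}
Sat((recv ∧ full) ∨ E[recv U AX recv]) = {m4, m5}
EG ((recv ∧ full) ∨ E[recv U AX recv]): greatest fixpoint, start Z0 = {m4, m5}, keep only states in Sat with some successor in Z. Already a fixed point.
Sat(EG ((recv ∧ full) ∨ E[recv U AX recv])) = {m4, m5}
m0 ∉ Sat(EG ((recv ∧ full) ∨ E[recv U AX recv])) = {m4, m5}, so the formula does not hold at m0.

No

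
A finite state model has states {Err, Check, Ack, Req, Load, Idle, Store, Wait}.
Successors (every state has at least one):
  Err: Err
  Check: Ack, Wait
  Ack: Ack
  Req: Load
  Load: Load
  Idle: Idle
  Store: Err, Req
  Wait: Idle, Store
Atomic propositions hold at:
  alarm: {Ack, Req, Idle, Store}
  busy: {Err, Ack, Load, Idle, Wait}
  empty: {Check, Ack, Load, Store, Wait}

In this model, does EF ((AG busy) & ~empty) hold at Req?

No

AG busy: greatest fixpoint, start Z0 = {Err, Ack, Load, Idle, Wait}, keep only states in Sat with every successor in Z. Z1 = {Err, Ack, Load, Idle}; fixed.
Sat(AG busy) = {Err, Ack, Load, Idle}
Sat(~empty) = {Err, Req, Idle}
Sat((AG busy) & ~empty) = {Err, Idle}
EF ((AG busy) & ~empty): least fixpoint, start Z0 = {Err, Idle}, add states with some successor in Z. Z1 = {Err, Idle, Store, Wait}; Z2 = {Err, Check, Idle, Store, Wait}; fixed.
Sat(EF ((AG busy) & ~empty)) = {Err, Check, Idle, Store, Wait}
Req ∉ Sat(EF ((AG busy) & ~empty)) = {Err, Check, Idle, Store, Wait}, so the formula does not hold at Req.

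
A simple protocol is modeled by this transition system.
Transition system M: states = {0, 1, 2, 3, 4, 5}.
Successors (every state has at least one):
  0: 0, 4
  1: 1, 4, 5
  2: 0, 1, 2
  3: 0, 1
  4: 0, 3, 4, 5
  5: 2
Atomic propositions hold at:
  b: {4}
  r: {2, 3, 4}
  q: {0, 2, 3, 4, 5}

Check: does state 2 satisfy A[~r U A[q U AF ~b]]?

Yes

Sat(~r) = {0, 1, 5}
Sat(~b) = {0, 1, 2, 3, 5}
AF ~b: least fixpoint, start Z0 = {0, 1, 2, 3, 5}, add states with every successor in Z. Already a fixed point.
Sat(AF ~b) = {0, 1, 2, 3, 5}
A[q U AF ~b]: least fixpoint, start Z0 = Sat(AF ~b) = {0, 1, 2, 3, 5}, add states in Sat(q) with every successor in Z. Already a fixed point.
Sat(A[q U AF ~b]) = {0, 1, 2, 3, 5}
A[~r U A[q U AF ~b]]: least fixpoint, start Z0 = Sat(A[q U AF ~b]) = {0, 1, 2, 3, 5}, add states in Sat(~r) with every successor in Z. Already a fixed point.
Sat(A[~r U A[q U AF ~b]]) = {0, 1, 2, 3, 5}
2 ∈ Sat(A[~r U A[q U AF ~b]]) = {0, 1, 2, 3, 5}, so the formula holds at 2.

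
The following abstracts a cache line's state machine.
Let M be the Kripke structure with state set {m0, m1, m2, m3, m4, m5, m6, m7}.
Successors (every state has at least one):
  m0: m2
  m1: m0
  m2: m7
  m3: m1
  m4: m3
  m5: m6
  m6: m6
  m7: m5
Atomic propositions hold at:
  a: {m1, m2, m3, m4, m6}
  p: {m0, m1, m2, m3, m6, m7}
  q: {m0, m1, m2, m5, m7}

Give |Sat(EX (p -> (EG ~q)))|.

3

Sat(~q) = {m3, m4, m6}
EG ~q: greatest fixpoint, start Z0 = {m3, m4, m6}, keep only states in Sat with some successor in Z. Z1 = {m4, m6}; Z2 = {m6}; fixed.
Sat(EG ~q) = {m6}
Sat(p -> (EG ~q)) = {m4, m5, m6}
Sat(EX (p -> (EG ~q))) = {s : some successor in {m4, m5, m6}} = {m5, m6, m7}
|Sat(EX (p -> (EG ~q)))| = |{m5, m6, m7}| = 3.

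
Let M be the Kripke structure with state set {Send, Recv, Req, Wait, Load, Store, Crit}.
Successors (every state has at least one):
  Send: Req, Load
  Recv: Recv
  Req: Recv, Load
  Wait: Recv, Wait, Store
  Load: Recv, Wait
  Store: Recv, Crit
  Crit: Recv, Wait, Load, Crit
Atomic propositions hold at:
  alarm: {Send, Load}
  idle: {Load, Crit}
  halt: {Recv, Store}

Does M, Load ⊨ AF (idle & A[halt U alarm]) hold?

A[halt U alarm]: least fixpoint, start Z0 = Sat(alarm) = {Send, Load}, add states in Sat(halt) with every successor in Z. Already a fixed point.
Sat(A[halt U alarm]) = {Send, Load}
Sat(idle & A[halt U alarm]) = {Load}
AF (idle & A[halt U alarm]): least fixpoint, start Z0 = {Load}, add states with every successor in Z. Already a fixed point.
Sat(AF (idle & A[halt U alarm])) = {Load}
Load ∈ Sat(AF (idle & A[halt U alarm])) = {Load}, so the formula holds at Load.

Yes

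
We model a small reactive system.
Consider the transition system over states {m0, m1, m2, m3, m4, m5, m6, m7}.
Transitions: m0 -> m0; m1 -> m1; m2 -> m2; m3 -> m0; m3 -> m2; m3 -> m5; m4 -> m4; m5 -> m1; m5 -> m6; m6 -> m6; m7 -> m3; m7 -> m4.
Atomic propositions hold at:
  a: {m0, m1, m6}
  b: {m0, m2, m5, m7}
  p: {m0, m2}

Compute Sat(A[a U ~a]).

{m2, m3, m4, m5, m7}

Sat(~a) = {m2, m3, m4, m5, m7}
A[a U ~a]: least fixpoint, start Z0 = Sat(~a) = {m2, m3, m4, m5, m7}, add states in Sat(a) with every successor in Z. Already a fixed point.
Sat(A[a U ~a]) = {m2, m3, m4, m5, m7}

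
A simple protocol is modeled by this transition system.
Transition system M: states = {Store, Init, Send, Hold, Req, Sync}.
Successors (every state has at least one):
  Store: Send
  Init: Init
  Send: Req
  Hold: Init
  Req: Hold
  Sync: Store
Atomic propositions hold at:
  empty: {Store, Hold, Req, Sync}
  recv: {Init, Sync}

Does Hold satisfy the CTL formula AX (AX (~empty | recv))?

Sat(~empty) = {Init, Send}
Sat(~empty | recv) = {Init, Send, Sync}
Sat(AX (~empty | recv)) = {s : every successor in {Init, Send, Sync}} = {Store, Init, Hold}
Sat(AX (AX (~empty | recv))) = {s : every successor in {Store, Init, Hold}} = {Init, Hold, Req, Sync}
Hold ∈ Sat(AX (AX (~empty | recv))) = {Init, Hold, Req, Sync}, so the formula holds at Hold.

Yes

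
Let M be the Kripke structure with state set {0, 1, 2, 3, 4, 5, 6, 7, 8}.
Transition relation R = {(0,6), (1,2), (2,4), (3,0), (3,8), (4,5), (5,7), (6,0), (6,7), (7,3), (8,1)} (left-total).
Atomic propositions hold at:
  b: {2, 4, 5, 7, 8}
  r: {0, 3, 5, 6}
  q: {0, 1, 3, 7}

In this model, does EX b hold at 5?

Yes

Sat(EX b) = {s : some successor in {2, 4, 5, 7, 8}} = {1, 2, 3, 4, 5, 6}
5 ∈ Sat(EX b) = {1, 2, 3, 4, 5, 6}, so the formula holds at 5.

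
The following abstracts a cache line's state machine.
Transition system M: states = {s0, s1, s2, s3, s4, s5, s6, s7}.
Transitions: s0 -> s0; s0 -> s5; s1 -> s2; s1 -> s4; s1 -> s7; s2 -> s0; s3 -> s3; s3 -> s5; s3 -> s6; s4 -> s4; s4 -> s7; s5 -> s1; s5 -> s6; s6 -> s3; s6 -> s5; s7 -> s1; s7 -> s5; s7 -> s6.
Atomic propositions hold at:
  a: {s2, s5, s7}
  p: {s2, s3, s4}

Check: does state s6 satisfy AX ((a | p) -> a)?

Sat(a | p) = {s2, s3, s4, s5, s7}
Sat((a | p) -> a) = {s0, s1, s2, s5, s6, s7}
Sat(AX ((a | p) -> a)) = {s : every successor in {s0, s1, s2, s5, s6, s7}} = {s0, s2, s5, s7}
s6 ∉ Sat(AX ((a | p) -> a)) = {s0, s2, s5, s7}, so the formula does not hold at s6.

No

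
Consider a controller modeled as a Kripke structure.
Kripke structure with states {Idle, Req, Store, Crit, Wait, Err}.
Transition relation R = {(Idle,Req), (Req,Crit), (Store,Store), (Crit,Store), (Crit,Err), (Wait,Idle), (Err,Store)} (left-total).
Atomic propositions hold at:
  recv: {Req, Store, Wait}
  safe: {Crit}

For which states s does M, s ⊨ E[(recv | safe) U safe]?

Sat(recv | safe) = {Req, Store, Crit, Wait}
E[(recv | safe) U safe]: least fixpoint, start Z0 = Sat(safe) = {Crit}, add states in Sat(recv | safe) with some successor in Z. Z1 = {Req, Crit}; fixed.
Sat(E[(recv | safe) U safe]) = {Req, Crit}

{Req, Crit}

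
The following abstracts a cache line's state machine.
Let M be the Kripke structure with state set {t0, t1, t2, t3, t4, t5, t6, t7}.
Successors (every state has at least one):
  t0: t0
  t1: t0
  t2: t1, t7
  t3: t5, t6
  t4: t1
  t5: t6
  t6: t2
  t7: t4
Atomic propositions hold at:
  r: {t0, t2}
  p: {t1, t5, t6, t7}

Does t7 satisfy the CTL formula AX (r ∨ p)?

No

Sat(r ∨ p) = {t0, t1, t2, t5, t6, t7}
Sat(AX (r ∨ p)) = {s : every successor in {t0, t1, t2, t5, t6, t7}} = {t0, t1, t2, t3, t4, t5, t6}
t7 ∉ Sat(AX (r ∨ p)) = {t0, t1, t2, t3, t4, t5, t6}, so the formula does not hold at t7.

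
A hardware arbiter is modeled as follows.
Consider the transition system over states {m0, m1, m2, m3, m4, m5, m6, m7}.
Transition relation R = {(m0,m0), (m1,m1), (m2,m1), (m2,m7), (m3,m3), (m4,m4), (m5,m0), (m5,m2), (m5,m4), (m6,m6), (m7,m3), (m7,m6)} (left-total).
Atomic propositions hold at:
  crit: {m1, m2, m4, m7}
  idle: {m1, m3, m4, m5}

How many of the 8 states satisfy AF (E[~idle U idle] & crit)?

4

Sat(~idle) = {m0, m2, m6, m7}
E[~idle U idle]: least fixpoint, start Z0 = Sat(idle) = {m1, m3, m4, m5}, add states in Sat(~idle) with some successor in Z. Z1 = {m1, m2, m3, m4, m5, m7}; fixed.
Sat(E[~idle U idle]) = {m1, m2, m3, m4, m5, m7}
Sat(E[~idle U idle] & crit) = {m1, m2, m4, m7}
AF (E[~idle U idle] & crit): least fixpoint, start Z0 = {m1, m2, m4, m7}, add states with every successor in Z. Already a fixed point.
Sat(AF (E[~idle U idle] & crit)) = {m1, m2, m4, m7}
|Sat(AF (E[~idle U idle] & crit))| = |{m1, m2, m4, m7}| = 4.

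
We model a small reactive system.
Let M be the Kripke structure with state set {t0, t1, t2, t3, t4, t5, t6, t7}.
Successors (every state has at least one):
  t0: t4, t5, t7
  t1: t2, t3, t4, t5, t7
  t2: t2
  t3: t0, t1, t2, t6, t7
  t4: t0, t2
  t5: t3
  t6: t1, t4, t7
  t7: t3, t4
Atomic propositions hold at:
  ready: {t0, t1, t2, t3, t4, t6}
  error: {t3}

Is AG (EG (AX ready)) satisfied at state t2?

Yes

Sat(AX ready) = {s : every successor in {t0, t1, t2, t3, t4, t6}} = {t2, t4, t5, t7}
EG (AX ready): greatest fixpoint, start Z0 = {t2, t4, t5, t7}, keep only states in Sat with some successor in Z. Z1 = {t2, t4, t7}; fixed.
Sat(EG (AX ready)) = {t2, t4, t7}
AG (EG (AX ready)): greatest fixpoint, start Z0 = {t2, t4, t7}, keep only states in Sat with every successor in Z. Z1 = {t2}; fixed.
Sat(AG (EG (AX ready))) = {t2}
t2 ∈ Sat(AG (EG (AX ready))) = {t2}, so the formula holds at t2.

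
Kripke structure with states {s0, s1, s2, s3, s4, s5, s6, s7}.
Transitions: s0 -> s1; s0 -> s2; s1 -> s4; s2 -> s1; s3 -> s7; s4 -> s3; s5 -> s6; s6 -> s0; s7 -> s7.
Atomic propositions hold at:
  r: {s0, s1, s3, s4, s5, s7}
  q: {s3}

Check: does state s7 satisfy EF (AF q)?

No

AF q: least fixpoint, start Z0 = {s3}, add states with every successor in Z. Z1 = {s3, s4}; Z2 = {s1, s3, s4}; Z3 = {s1, s2, s3, s4}; Z4 = {s0, s1, s2, s3, s4}; Z5 = {s0, s1, s2, s3, s4, s6}; Z6 = {s0, s1, s2, s3, s4, s5, s6}; fixed.
Sat(AF q) = {s0, s1, s2, s3, s4, s5, s6}
EF (AF q): least fixpoint, start Z0 = {s0, s1, s2, s3, s4, s5, s6}, add states with some successor in Z. Already a fixed point.
Sat(EF (AF q)) = {s0, s1, s2, s3, s4, s5, s6}
s7 ∉ Sat(EF (AF q)) = {s0, s1, s2, s3, s4, s5, s6}, so the formula does not hold at s7.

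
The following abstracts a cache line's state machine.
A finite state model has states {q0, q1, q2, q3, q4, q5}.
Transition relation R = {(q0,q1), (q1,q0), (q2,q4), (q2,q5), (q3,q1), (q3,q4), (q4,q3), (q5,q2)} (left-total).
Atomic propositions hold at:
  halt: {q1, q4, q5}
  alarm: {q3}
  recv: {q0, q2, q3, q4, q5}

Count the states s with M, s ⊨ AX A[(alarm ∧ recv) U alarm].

Sat(alarm ∧ recv) = {q3}
A[(alarm ∧ recv) U alarm]: least fixpoint, start Z0 = Sat(alarm) = {q3}, add states in Sat(alarm ∧ recv) with every successor in Z. Already a fixed point.
Sat(A[(alarm ∧ recv) U alarm]) = {q3}
Sat(AX A[(alarm ∧ recv) U alarm]) = {s : every successor in {q3}} = {q4}
|Sat(AX A[(alarm ∧ recv) U alarm])| = |{q4}| = 1.

1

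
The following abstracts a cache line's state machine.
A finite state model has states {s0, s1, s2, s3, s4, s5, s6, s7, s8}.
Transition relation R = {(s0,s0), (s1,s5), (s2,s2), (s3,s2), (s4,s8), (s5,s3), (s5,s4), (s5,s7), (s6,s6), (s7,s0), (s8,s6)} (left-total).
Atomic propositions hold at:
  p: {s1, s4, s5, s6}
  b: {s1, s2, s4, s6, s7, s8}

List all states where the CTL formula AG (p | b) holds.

{s2, s4, s6, s8}

Sat(p | b) = {s1, s2, s4, s5, s6, s7, s8}
AG (p | b): greatest fixpoint, start Z0 = {s1, s2, s4, s5, s6, s7, s8}, keep only states in Sat with every successor in Z. Z1 = {s1, s2, s4, s6, s8}; Z2 = {s2, s4, s6, s8}; fixed.
Sat(AG (p | b)) = {s2, s4, s6, s8}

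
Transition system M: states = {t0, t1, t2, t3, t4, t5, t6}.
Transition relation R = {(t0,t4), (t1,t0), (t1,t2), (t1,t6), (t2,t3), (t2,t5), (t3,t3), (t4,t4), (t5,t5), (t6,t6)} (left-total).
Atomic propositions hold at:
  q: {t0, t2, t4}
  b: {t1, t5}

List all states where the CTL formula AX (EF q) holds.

{t0, t4}

EF q: least fixpoint, start Z0 = {t0, t2, t4}, add states with some successor in Z. Z1 = {t0, t1, t2, t4}; fixed.
Sat(EF q) = {t0, t1, t2, t4}
Sat(AX (EF q)) = {s : every successor in {t0, t1, t2, t4}} = {t0, t4}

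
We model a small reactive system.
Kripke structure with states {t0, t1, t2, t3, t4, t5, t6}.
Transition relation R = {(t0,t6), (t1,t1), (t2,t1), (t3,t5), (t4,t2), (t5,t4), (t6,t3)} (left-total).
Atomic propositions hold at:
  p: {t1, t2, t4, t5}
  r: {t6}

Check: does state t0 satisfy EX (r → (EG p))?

EG p: greatest fixpoint, start Z0 = {t1, t2, t4, t5}, keep only states in Sat with some successor in Z. Already a fixed point.
Sat(EG p) = {t1, t2, t4, t5}
Sat(r → (EG p)) = {t0, t1, t2, t3, t4, t5}
Sat(EX (r → (EG p))) = {s : some successor in {t0, t1, t2, t3, t4, t5}} = {t1, t2, t3, t4, t5, t6}
t0 ∉ Sat(EX (r → (EG p))) = {t1, t2, t3, t4, t5, t6}, so the formula does not hold at t0.

No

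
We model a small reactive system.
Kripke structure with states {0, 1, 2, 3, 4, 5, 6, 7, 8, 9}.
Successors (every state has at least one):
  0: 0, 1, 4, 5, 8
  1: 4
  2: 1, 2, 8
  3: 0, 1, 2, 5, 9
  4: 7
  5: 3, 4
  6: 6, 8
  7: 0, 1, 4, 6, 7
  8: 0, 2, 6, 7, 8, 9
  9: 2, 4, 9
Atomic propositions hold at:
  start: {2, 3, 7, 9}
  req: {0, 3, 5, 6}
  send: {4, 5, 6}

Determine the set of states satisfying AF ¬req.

{1, 2, 4, 7, 8, 9}

Sat(¬req) = {1, 2, 4, 7, 8, 9}
AF ¬req: least fixpoint, start Z0 = {1, 2, 4, 7, 8, 9}, add states with every successor in Z. Already a fixed point.
Sat(AF ¬req) = {1, 2, 4, 7, 8, 9}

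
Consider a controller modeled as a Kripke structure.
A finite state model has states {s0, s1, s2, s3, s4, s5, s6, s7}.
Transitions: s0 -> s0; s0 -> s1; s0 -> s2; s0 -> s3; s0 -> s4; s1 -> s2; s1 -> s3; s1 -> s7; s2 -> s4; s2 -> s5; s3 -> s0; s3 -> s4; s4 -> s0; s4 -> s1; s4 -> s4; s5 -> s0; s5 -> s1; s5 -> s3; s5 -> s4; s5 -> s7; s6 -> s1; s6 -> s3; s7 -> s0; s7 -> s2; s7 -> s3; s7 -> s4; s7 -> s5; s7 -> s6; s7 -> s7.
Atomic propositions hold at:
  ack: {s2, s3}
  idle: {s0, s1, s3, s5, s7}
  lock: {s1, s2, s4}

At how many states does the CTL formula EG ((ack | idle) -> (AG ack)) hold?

Sat(ack | idle) = {s0, s1, s2, s3, s5, s7}
AG ack: greatest fixpoint, start Z0 = {s2, s3}, keep only states in Sat with every successor in Z. Z1 = ∅; fixed.
Sat(AG ack) = ∅
Sat((ack | idle) -> (AG ack)) = {s4, s6}
EG ((ack | idle) -> (AG ack)): greatest fixpoint, start Z0 = {s4, s6}, keep only states in Sat with some successor in Z. Z1 = {s4}; fixed.
Sat(EG ((ack | idle) -> (AG ack))) = {s4}
|Sat(EG ((ack | idle) -> (AG ack)))| = |{s4}| = 1.

1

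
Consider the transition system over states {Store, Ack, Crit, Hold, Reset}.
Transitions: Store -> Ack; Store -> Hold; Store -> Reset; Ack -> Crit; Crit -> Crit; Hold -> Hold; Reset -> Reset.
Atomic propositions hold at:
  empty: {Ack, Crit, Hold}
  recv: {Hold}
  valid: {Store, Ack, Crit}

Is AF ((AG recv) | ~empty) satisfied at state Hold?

Yes

AG recv: greatest fixpoint, start Z0 = {Hold}, keep only states in Sat with every successor in Z. Already a fixed point.
Sat(AG recv) = {Hold}
Sat(~empty) = {Store, Reset}
Sat((AG recv) | ~empty) = {Store, Hold, Reset}
AF ((AG recv) | ~empty): least fixpoint, start Z0 = {Store, Hold, Reset}, add states with every successor in Z. Already a fixed point.
Sat(AF ((AG recv) | ~empty)) = {Store, Hold, Reset}
Hold ∈ Sat(AF ((AG recv) | ~empty)) = {Store, Hold, Reset}, so the formula holds at Hold.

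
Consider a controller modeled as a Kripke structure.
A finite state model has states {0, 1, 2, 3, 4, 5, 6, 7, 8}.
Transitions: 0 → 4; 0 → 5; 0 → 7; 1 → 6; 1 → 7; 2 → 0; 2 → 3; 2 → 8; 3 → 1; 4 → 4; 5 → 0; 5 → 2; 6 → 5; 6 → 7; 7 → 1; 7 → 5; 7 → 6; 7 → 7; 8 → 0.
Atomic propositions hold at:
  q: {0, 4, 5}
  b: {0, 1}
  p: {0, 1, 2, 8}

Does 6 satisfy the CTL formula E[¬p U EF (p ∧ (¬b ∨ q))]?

Yes

Sat(¬p) = {3, 4, 5, 6, 7}
Sat(¬b) = {2, 3, 4, 5, 6, 7, 8}
Sat(¬b ∨ q) = {0, 2, 3, 4, 5, 6, 7, 8}
Sat(p ∧ (¬b ∨ q)) = {0, 2, 8}
EF (p ∧ (¬b ∨ q)): least fixpoint, start Z0 = {0, 2, 8}, add states with some successor in Z. Z1 = {0, 2, 5, 8}; Z2 = {0, 2, 5, 6, 7, 8}; Z3 = {0, 1, 2, 5, 6, 7, 8}; Z4 = {0, 1, 2, 3, 5, 6, 7, 8}; fixed.
Sat(EF (p ∧ (¬b ∨ q))) = {0, 1, 2, 3, 5, 6, 7, 8}
E[¬p U EF (p ∧ (¬b ∨ q))]: least fixpoint, start Z0 = Sat(EF (p ∧ (¬b ∨ q))) = {0, 1, 2, 3, 5, 6, 7, 8}, add states in Sat(¬p) with some successor in Z. Already a fixed point.
Sat(E[¬p U EF (p ∧ (¬b ∨ q))]) = {0, 1, 2, 3, 5, 6, 7, 8}
6 ∈ Sat(E[¬p U EF (p ∧ (¬b ∨ q))]) = {0, 1, 2, 3, 5, 6, 7, 8}, so the formula holds at 6.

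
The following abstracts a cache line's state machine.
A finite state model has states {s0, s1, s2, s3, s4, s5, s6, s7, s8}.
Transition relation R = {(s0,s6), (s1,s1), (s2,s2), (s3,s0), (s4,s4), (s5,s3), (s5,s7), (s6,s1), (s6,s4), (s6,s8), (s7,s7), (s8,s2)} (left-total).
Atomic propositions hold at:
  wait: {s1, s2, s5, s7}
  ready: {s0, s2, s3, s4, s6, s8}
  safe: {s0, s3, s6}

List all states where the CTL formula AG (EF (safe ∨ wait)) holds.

Sat(safe ∨ wait) = {s0, s1, s2, s3, s5, s6, s7}
EF (safe ∨ wait): least fixpoint, start Z0 = {s0, s1, s2, s3, s5, s6, s7}, add states with some successor in Z. Z1 = {s0, s1, s2, s3, s5, s6, s7, s8}; fixed.
Sat(EF (safe ∨ wait)) = {s0, s1, s2, s3, s5, s6, s7, s8}
AG (EF (safe ∨ wait)): greatest fixpoint, start Z0 = {s0, s1, s2, s3, s5, s6, s7, s8}, keep only states in Sat with every successor in Z. Z1 = {s0, s1, s2, s3, s5, s7, s8}; Z2 = {s1, s2, s3, s5, s7, s8}; Z3 = {s1, s2, s5, s7, s8}; Z4 = {s1, s2, s7, s8}; fixed.
Sat(AG (EF (safe ∨ wait))) = {s1, s2, s7, s8}

{s1, s2, s7, s8}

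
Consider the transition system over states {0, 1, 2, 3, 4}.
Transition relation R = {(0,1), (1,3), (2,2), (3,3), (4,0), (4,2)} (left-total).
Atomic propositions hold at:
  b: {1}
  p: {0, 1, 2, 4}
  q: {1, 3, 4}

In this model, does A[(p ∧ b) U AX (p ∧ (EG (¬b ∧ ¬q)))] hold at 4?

No

Sat(p ∧ b) = {1}
Sat(¬b) = {0, 2, 3, 4}
Sat(¬q) = {0, 2}
Sat(¬b ∧ ¬q) = {0, 2}
EG (¬b ∧ ¬q): greatest fixpoint, start Z0 = {0, 2}, keep only states in Sat with some successor in Z. Z1 = {2}; fixed.
Sat(EG (¬b ∧ ¬q)) = {2}
Sat(p ∧ (EG (¬b ∧ ¬q))) = {2}
Sat(AX (p ∧ (EG (¬b ∧ ¬q)))) = {s : every successor in {2}} = {2}
A[(p ∧ b) U AX (p ∧ (EG (¬b ∧ ¬q)))]: least fixpoint, start Z0 = Sat(AX (p ∧ (EG (¬b ∧ ¬q)))) = {2}, add states in Sat(p ∧ b) with every successor in Z. Already a fixed point.
Sat(A[(p ∧ b) U AX (p ∧ (EG (¬b ∧ ¬q)))]) = {2}
4 ∉ Sat(A[(p ∧ b) U AX (p ∧ (EG (¬b ∧ ¬q)))]) = {2}, so the formula does not hold at 4.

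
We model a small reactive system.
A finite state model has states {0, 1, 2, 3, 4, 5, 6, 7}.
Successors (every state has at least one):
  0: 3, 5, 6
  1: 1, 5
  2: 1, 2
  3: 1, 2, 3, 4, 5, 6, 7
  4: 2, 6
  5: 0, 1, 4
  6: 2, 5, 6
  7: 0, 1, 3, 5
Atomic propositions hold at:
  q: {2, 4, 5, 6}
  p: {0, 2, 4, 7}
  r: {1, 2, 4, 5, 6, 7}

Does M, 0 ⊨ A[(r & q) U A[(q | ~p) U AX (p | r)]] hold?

Sat(r & q) = {2, 4, 5, 6}
Sat(~p) = {1, 3, 5, 6}
Sat(q | ~p) = {1, 2, 3, 4, 5, 6}
Sat(p | r) = {0, 1, 2, 4, 5, 6, 7}
Sat(AX (p | r)) = {s : every successor in {0, 1, 2, 4, 5, 6, 7}} = {1, 2, 4, 5, 6}
A[(q | ~p) U AX (p | r)]: least fixpoint, start Z0 = Sat(AX (p | r)) = {1, 2, 4, 5, 6}, add states in Sat(q | ~p) with every successor in Z. Already a fixed point.
Sat(A[(q | ~p) U AX (p | r)]) = {1, 2, 4, 5, 6}
A[(r & q) U A[(q | ~p) U AX (p | r)]]: least fixpoint, start Z0 = Sat(A[(q | ~p) U AX (p | r)]) = {1, 2, 4, 5, 6}, add states in Sat(r & q) with every successor in Z. Already a fixed point.
Sat(A[(r & q) U A[(q | ~p) U AX (p | r)]]) = {1, 2, 4, 5, 6}
0 ∉ Sat(A[(r & q) U A[(q | ~p) U AX (p | r)]]) = {1, 2, 4, 5, 6}, so the formula does not hold at 0.

No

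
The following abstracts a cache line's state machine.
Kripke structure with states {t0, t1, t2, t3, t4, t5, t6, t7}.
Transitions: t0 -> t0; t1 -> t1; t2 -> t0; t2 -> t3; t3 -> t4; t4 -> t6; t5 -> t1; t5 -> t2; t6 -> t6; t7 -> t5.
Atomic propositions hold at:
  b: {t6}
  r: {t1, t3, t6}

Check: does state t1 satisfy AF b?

No

AF b: least fixpoint, start Z0 = {t6}, add states with every successor in Z. Z1 = {t4, t6}; Z2 = {t3, t4, t6}; fixed.
Sat(AF b) = {t3, t4, t6}
t1 ∉ Sat(AF b) = {t3, t4, t6}, so the formula does not hold at t1.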